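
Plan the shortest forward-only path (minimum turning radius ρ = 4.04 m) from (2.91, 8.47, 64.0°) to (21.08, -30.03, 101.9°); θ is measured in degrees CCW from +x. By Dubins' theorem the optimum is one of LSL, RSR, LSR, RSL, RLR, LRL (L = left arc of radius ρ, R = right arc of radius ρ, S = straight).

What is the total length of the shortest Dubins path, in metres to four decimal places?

Let ψ = atan2(Δy, Δx) = atan2(-38.50, 18.17) = -64.7351° be the start→goal bearing.
Normalize: d = |goal − start| / ρ = 42.572279/4.04 = 10.537693, α = (θ_start − ψ) mod 360° = 128.7351° = 2.246852 rad, β = (θ_goal − ψ) mod 360° = 166.6351° = 2.908332 rad.
Common terms: sin α = 0.780047, cos α = -0.625721, sin β = 0.231152, cos β = -0.972918, cos(α−β) = 0.789084, d² = 111.042968. Work in radians in the unit-radius frame; every candidate has L = ρ·(t + p + q).
LSL: p² = 2 + d² − 2cos(α−β) + 2d(sin α − sin β) = 123.032983; p = √p² = 11.092023; φ = atan2(cos β − cos α, d + sin α − sin β) = -0.031307 rad; t = (φ − α) mod 2π = 4.005027 rad, q = (β − φ) mod 2π = 2.939638 rad → L = 4.04·(4.005027 + 11.092023 + 2.939638) = 4.04·18.036688 = 72.868221 m
RSR: p² = 2 + d² − 2cos(α−β) + 2d(sin β − sin α) = 99.896616; p = √p² = 9.994829; φ = atan2(cos α − cos β, d − sin α + sin β) = 0.034745 rad; t = (α − φ) mod 2π = 2.212107 rad, q = (φ − β) mod 2π = 3.409598 rad → L = 4.04·(2.212107 + 9.994829 + 3.409598) = 4.04·15.616535 = 63.090801 m
LSR: p² = d² − 2 + 2cos(α−β) + 2d(sin α + sin β) = 131.932534; p = √p² = 11.486189; φ = atan2(−cos α − cos β, d + sin α + sin β) − atan2(−2, p) = 0.309943 rad; t = (φ − α) mod 2π = 4.346277 rad, q = (φ − β) mod 2π = 3.684797 rad → L = 4.04·(4.346277 + 11.486189 + 3.684797) = 4.04·19.517263 = 78.849741 m
RSL: p² = d² − 2 + 2cos(α−β) − 2d(sin α + sin β) = 89.309738; p = √p² = 9.450383; φ = atan2(cos α + cos β, d − sin α − sin β) − atan2(2, p) = -0.374815 rad; t = (α − φ) mod 2π = 2.621667 rad, q = (β − φ) mod 2π = 3.283147 rad → L = 4.04·(2.621667 + 9.450383 + 3.283147) = 4.04·15.355196 = 62.034994 m
RLR: c = (6 − d² + 2cos(α−β) + 2d(sin α − sin β))/8 = -11.487077, |c| > 1 → infeasible
LRL: c = (6 − d² + 2cos(α−β) − 2d(sin α − sin β))/8 = -14.379123, |c| > 1 → infeasible
Shortest: RSL with L = 62.034994 m ≈ 62.0350 m

62.0350 m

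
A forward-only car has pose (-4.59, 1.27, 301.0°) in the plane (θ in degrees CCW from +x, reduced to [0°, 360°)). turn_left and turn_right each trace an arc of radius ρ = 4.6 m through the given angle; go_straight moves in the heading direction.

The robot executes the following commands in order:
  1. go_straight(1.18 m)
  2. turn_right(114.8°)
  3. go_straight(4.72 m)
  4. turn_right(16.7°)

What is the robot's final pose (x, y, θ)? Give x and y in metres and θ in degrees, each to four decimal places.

(-13.4559, -7.1434, 169.5000°)

set_pose: (x, y, θ) = (-4.5900, 1.2700, 301.0000°), ρ = 4.6
go_straight(1.18): x += 1.18·cos θ, y += 1.18·sin θ → (-3.9823, 0.2585, 301.0000°)
turn_right(114.8°): centre at ρ to the right, rotate −114.8° → (-7.4284, -6.6837, 186.2000°)
go_straight(4.72): x += 4.72·cos θ, y += 4.72·sin θ → (-12.1208, -7.1935, 186.2000°)
turn_right(16.7°): centre at ρ to the right, rotate −16.7° → (-13.4559, -7.1434, 169.5000°)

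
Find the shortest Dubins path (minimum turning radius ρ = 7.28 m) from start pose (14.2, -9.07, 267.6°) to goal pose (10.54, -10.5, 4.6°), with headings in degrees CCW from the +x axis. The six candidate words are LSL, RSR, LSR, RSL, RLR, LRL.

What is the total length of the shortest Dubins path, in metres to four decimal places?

44.5371 m

Let ψ = atan2(Δy, Δx) = atan2(-1.43, -3.66) = -158.6589° be the start→goal bearing.
Normalize: d = |goal − start| / ρ = 3.929440/7.28 = 0.539758, α = (θ_start − ψ) mod 360° = 66.2589° = 1.156436 rad, β = (θ_goal − ψ) mod 360° = 163.2589° = 2.849405 rad.
Common terms: sin α = 0.915374, cos α = 0.402605, sin β = 0.288048, cos β = -0.957616, cos(α−β) = -0.121869, d² = 0.291339. Work in radians in the unit-radius frame; every candidate has L = ρ·(t + p + q).
LSL: p² = 2 + d² − 2cos(α−β) + 2d(sin α − sin β) = 3.212287; p = √p² = 1.792285; φ = atan2(cos β − cos α, d + sin α − sin β) = -0.861670 rad; t = (φ − α) mod 2π = 4.265080 rad, q = (β − φ) mod 2π = 3.711075 rad → L = 7.28·(4.265080 + 1.792285 + 3.711075) = 7.28·9.768440 = 71.114244 m
RSR: p² = 2 + d² − 2cos(α−β) + 2d(sin β − sin α) = 1.857868; p = √p² = 1.363036; φ = atan2(cos α − cos β, d − sin α + sin β) = 1.635086 rad; t = (α − φ) mod 2π = 5.804536 rad, q = (φ − β) mod 2π = 5.068866 rad → L = 7.28·(5.804536 + 1.363036 + 5.068866) = 7.28·12.236438 = 89.081267 m
LSR: p² = d² − 2 + 2cos(α−β) + 2d(sin α + sin β) = -0.653286 < 0 → infeasible
RSL: p² = d² − 2 + 2cos(α−β) − 2d(sin α + sin β) = -3.251513 < 0 → infeasible
RLR: c = (6 − d² + 2cos(α−β) + 2d(sin α − sin β))/8 = 0.767766; p = 2π − arccos c = 5.587737 rad; φ = atan2(cos α − cos β, d − sin α + sin β) = 1.635086 rad; t = (α − φ + p/2) mod 2π = 2.315219 rad, q = (α − β − t + p) mod 2π = 1.579549 rad → L = 7.28·(2.315219 + 5.587737 + 1.579549) = 7.28·9.482504 = 69.032632 m
LRL: c = (6 − d² + 2cos(α−β) − 2d(sin α − sin β))/8 = 0.598464; p = 2π − arccos c = 5.353972 rad; φ = atan2(cos β − cos α, d + sin α − sin β) = -0.861670 rad; t = (φ − α + p/2) mod 2π = 0.658880 rad, q = (β − α − t + p) mod 2π = 0.104875 rad → L = 7.28·(0.658880 + 5.353972 + 0.104875) = 7.28·6.117727 = 44.537055 m
Shortest: LRL with L = 44.537055 m ≈ 44.5371 m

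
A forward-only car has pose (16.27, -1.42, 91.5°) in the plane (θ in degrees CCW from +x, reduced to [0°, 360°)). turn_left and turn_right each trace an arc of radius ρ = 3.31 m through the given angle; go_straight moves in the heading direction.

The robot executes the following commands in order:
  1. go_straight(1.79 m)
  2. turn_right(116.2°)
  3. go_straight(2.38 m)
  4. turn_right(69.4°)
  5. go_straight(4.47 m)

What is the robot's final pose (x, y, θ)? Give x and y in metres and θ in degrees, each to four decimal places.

(24.6762, -5.2337, 265.9000°)

set_pose: (x, y, θ) = (16.2700, -1.4200, 91.5000°), ρ = 3.31
go_straight(1.79): x += 1.79·cos θ, y += 1.79·sin θ → (16.2231, 0.3694, 91.5000°)
turn_right(116.2°): centre at ρ to the right, rotate −116.2° → (20.9151, 3.4632, -24.7000° ≡ 335.3000°)
go_straight(2.38): x += 2.38·cos θ, y += 2.38·sin θ → (23.0774, 2.4687, 335.3000°)
turn_right(69.4°): centre at ρ to the right, rotate −69.4° → (24.9958, -0.7751, 265.9000°)
go_straight(4.47): x += 4.47·cos θ, y += 4.47·sin θ → (24.6762, -5.2337, 265.9000°)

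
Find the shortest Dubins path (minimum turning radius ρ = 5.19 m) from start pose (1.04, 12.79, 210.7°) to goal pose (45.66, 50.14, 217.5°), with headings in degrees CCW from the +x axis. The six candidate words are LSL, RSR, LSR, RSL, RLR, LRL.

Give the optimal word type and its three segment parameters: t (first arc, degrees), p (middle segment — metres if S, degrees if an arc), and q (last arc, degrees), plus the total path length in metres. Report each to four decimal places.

RSR: t = 170.7061°, p = 57.5767 m, q = 182.4939°, L = 89.5705 m

Let ψ = atan2(Δy, Δx) = atan2(37.35, 44.62) = 39.9316° be the start→goal bearing.
Normalize: d = |goal − start| / ρ = 58.189062/5.19 = 11.211765, α = (θ_start − ψ) mod 360° = 170.7684° = 2.980470 rad, β = (θ_goal − ψ) mod 360° = 177.5684° = 3.099152 rad.
Common terms: sin α = 0.160426, cos α = -0.987048, sin β = 0.042427, cos β = -0.999100, cos(α−β) = 0.992966, d² = 125.703680. Work in radians in the unit-radius frame; every candidate has L = ρ·(t + p + q).
LSL: p² = 2 + d² − 2cos(α−β) + 2d(sin α − sin β) = 128.363701; p = √p² = 11.329771; φ = atan2(cos β − cos α, d + sin α − sin β) = -0.001064 rad; t = (φ − α) mod 2π = 3.301651 rad, q = (β − φ) mod 2π = 3.100216 rad → L = 5.19·(3.301651 + 11.329771 + 3.100216) = 5.19·17.731638 = 92.027203 m
RSR: p² = 2 + d² − 2cos(α−β) + 2d(sin β − sin α) = 123.071797; p = √p² = 11.093773; φ = atan2(cos α − cos β, d − sin α + sin β) = 0.001086 rad; t = (α − φ) mod 2π = 2.979384 rad, q = (φ − β) mod 2π = 3.185119 rad → L = 5.19·(2.979384 + 11.093773 + 3.185119) = 5.19·17.258276 = 89.570452 m
LSR: p² = d² − 2 + 2cos(α−β) + 2d(sin α + sin β) = 130.238309; p = √p² = 11.412200; φ = atan2(−cos α − cos β, d + sin α + sin β) − atan2(−2, p) = 0.345765 rad; t = (φ − α) mod 2π = 3.648480 rad, q = (φ − β) mod 2π = 3.529798 rad → L = 5.19·(3.648480 + 11.412200 + 3.529798) = 5.19·18.590478 = 96.484579 m
RSL: p² = d² − 2 + 2cos(α−β) − 2d(sin α + sin β) = 121.140914; p = √p² = 11.006403; φ = atan2(cos α + cos β, d − sin α − sin β) − atan2(2, p) = -0.358244 rad; t = (α − φ) mod 2π = 3.338714 rad, q = (β − φ) mod 2π = 3.457396 rad → L = 5.19·(3.338714 + 11.006403 + 3.457396) = 5.19·17.802513 = 92.395045 m
RLR: c = (6 − d² + 2cos(α−β) + 2d(sin α − sin β))/8 = -14.383975, |c| > 1 → infeasible
LRL: c = (6 − d² + 2cos(α−β) − 2d(sin α − sin β))/8 = -15.045463, |c| > 1 → infeasible
Shortest: RSR with L = 89.570452 m ≈ 89.5705 m
Convert RSR to answer units (arcs ×180/π): t = 2.979384·180/π = 170.7061°, p = ρ·p = 5.19·11.093773 = 57.5767 m, q = 3.185119·180/π = 182.4939°, L = 89.5705 m.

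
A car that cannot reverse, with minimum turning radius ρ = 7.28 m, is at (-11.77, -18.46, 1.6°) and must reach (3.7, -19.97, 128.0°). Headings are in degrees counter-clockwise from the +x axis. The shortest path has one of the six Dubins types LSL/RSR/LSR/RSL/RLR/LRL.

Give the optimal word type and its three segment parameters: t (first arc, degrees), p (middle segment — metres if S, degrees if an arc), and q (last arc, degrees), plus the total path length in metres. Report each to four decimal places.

Let ψ = atan2(Δy, Δx) = atan2(-1.51, 15.47) = -5.5749° be the start→goal bearing.
Normalize: d = |goal − start| / ρ = 15.543520/7.28 = 2.135099, α = (θ_start − ψ) mod 360° = 7.1749° = 0.125225 rad, β = (θ_goal − ψ) mod 360° = 133.5749° = 2.331321 rad.
Common terms: sin α = 0.124898, cos α = 0.992170, sin β = 0.724474, cos β = -0.689302, cos(α−β) = -0.593419, d² = 4.558647. Work in radians in the unit-radius frame; every candidate has L = ρ·(t + p + q).
LSL: p² = 2 + d² − 2cos(α−β) + 2d(sin α − sin β) = 5.185178; p = √p² = 2.277098; φ = atan2(cos β − cos α, d + sin α − sin β) = -0.830735 rad; t = (φ − α) mod 2π = 5.327225 rad, q = (β − φ) mod 2π = 3.162057 rad → L = 7.28·(5.327225 + 2.277098 + 3.162057) = 7.28·10.766380 = 78.379246 m
RSR: p² = 2 + d² − 2cos(α−β) + 2d(sin β − sin α) = 10.305792; p = √p² = 3.210264; φ = atan2(cos α − cos β, d − sin α + sin β) = 0.551282 rad; t = (α − φ) mod 2π = 5.857128 rad, q = (φ − β) mod 2π = 4.503146 rad → L = 7.28·(5.857128 + 3.210264 + 4.503146) = 7.28·13.570538 = 98.793517 m
LSR: p² = d² − 2 + 2cos(α−β) + 2d(sin α + sin β) = 4.998797; p = √p² = 2.235799; φ = atan2(−cos α − cos β, d + sin α + sin β) − atan2(−2, p) = 0.628653 rad; t = (φ − α) mod 2π = 0.503427 rad, q = (φ − β) mod 2π = 4.580516 rad → L = 7.28·(0.503427 + 2.235799 + 4.580516) = 7.28·7.319743 = 53.287726 m
RSL: p² = d² − 2 + 2cos(α−β) − 2d(sin α + sin β) = -2.255179 < 0 → infeasible
RLR: c = (6 − d² + 2cos(α−β) + 2d(sin α − sin β))/8 = -0.288224; p = 2π − arccos c = 4.420017 rad; φ = atan2(cos α − cos β, d − sin α + sin β) = 0.551282 rad; t = (α − φ + p/2) mod 2π = 1.783952 rad, q = (α − β − t + p) mod 2π = 0.429969 rad → L = 7.28·(1.783952 + 4.420017 + 0.429969) = 7.28·6.633939 = 48.295073 m
LRL: c = (6 − d² + 2cos(α−β) − 2d(sin α − sin β))/8 = 0.351853; p = 2π − arccos c = 5.071939 rad; φ = atan2(cos β − cos α, d + sin α − sin β) = -0.830735 rad; t = (φ − α + p/2) mod 2π = 1.580009 rad, q = (β − α − t + p) mod 2π = 5.698026 rad → L = 7.28·(1.580009 + 5.071939 + 5.698026) = 7.28·12.349974 = 89.907808 m
Shortest: RLR with L = 48.295073 m ≈ 48.2951 m
Convert RLR to answer units (arcs ×180/π): t = 1.783952·180/π = 102.2129°, p = 4.420017·180/π = 253.2483°, q = 0.429969·180/π = 24.6354°, L = 48.2951 m.

RLR: t = 102.2129°, p = 253.2483°, q = 24.6354°, L = 48.2951 m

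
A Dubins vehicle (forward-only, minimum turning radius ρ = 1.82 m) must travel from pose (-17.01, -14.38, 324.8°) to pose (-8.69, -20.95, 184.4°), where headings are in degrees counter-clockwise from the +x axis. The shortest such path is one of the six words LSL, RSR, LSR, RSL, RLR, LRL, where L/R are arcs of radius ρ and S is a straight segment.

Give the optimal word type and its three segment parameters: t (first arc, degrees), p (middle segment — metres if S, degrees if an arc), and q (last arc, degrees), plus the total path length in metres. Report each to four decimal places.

Let ψ = atan2(Δy, Δx) = atan2(-6.57, 8.32) = -38.2969° be the start→goal bearing.
Normalize: d = |goal − start| / ρ = 10.601288/1.82 = 5.824883, α = (θ_start − ψ) mod 360° = 3.0969° = 0.054050 rad, β = (θ_goal − ψ) mod 360° = 222.6969° = 3.886793 rad.
Common terms: sin α = 0.054024, cos α = 0.998540, sin β = -0.678119, cos β = -0.734952, cos(α−β) = -0.770513, d² = 33.929266. Work in radians in the unit-radius frame; every candidate has L = ρ·(t + p + q).
LSL: p² = 2 + d² − 2cos(α−β) + 2d(sin α − sin β) = 45.999593; p = √p² = 6.782300; φ = atan2(cos β − cos α, d + sin α − sin β) = -0.258458 rad; t = (φ − α) mod 2π = 5.970676 rad, q = (β − φ) mod 2π = 4.145252 rad → L = 1.82·(5.970676 + 6.782300 + 4.145252) = 1.82·16.898228 = 30.754776 m
RSR: p² = 2 + d² − 2cos(α−β) + 2d(sin β − sin α) = 28.940991; p = √p² = 5.379683; φ = atan2(cos α − cos β, d − sin α + sin β) = 0.328083 rad; t = (α − φ) mod 2π = 6.009152 rad, q = (φ − β) mod 2π = 2.724475 rad → L = 1.82·(6.009152 + 5.379683 + 2.724475) = 1.82·14.113311 = 25.686226 m
LSR: p² = d² − 2 + 2cos(α−β) + 2d(sin α + sin β) = 23.117675; p = √p² = 4.808084; φ = atan2(−cos α − cos β, d + sin α + sin β) − atan2(−2, p) = 0.343555 rad; t = (φ − α) mod 2π = 0.289505 rad, q = (φ − β) mod 2π = 2.739947 rad → L = 1.82·(0.289505 + 4.808084 + 2.739947) = 1.82·7.837536 = 14.264315 m
RSL: p² = d² − 2 + 2cos(α−β) − 2d(sin α + sin β) = 37.658804; p = √p² = 6.136677; φ = atan2(cos α + cos β, d − sin α − sin β) − atan2(2, p) = -0.274204 rad; t = (α − φ) mod 2π = 0.328254 rad, q = (β − φ) mod 2π = 4.160997 rad → L = 1.82·(0.328254 + 6.136677 + 4.160997) = 1.82·10.625929 = 19.339191 m
RLR: c = (6 − d² + 2cos(α−β) + 2d(sin α − sin β))/8 = -2.617624, |c| > 1 → infeasible
LRL: c = (6 − d² + 2cos(α−β) − 2d(sin α − sin β))/8 = -4.749949, |c| > 1 → infeasible
Shortest: LSR with L = 14.264315 m ≈ 14.2643 m
Convert LSR to answer units (arcs ×180/π): t = 0.289505·180/π = 16.5874°, p = ρ·p = 1.82·4.808084 = 8.7507 m, q = 2.739947·180/π = 156.9874°, L = 14.2643 m.

LSR: t = 16.5874°, p = 8.7507 m, q = 156.9874°, L = 14.2643 m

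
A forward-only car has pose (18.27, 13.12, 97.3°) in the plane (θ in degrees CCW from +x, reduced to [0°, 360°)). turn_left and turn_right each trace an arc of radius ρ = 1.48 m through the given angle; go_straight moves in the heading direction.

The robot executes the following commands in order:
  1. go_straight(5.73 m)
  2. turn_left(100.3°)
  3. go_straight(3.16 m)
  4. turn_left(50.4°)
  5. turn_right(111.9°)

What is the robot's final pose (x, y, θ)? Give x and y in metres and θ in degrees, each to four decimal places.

(9.2911, 17.7024, 136.1000°)

set_pose: (x, y, θ) = (18.2700, 13.1200, 97.3000°), ρ = 1.48
go_straight(5.73): x += 5.73·cos θ, y += 5.73·sin θ → (17.5419, 18.8036, 97.3000°)
turn_left(100.3°): centre at ρ to the left, rotate +100.3° → (15.6264, 20.0262, 197.6000°)
go_straight(3.16): x += 3.16·cos θ, y += 3.16·sin θ → (12.6143, 19.0707, 197.6000°)
turn_left(50.4°): centre at ρ to the left, rotate +50.4° → (11.6896, 18.2144, 248.0000°)
turn_right(111.9°): centre at ρ to the right, rotate −111.9° → (9.2911, 17.7024, 136.1000°)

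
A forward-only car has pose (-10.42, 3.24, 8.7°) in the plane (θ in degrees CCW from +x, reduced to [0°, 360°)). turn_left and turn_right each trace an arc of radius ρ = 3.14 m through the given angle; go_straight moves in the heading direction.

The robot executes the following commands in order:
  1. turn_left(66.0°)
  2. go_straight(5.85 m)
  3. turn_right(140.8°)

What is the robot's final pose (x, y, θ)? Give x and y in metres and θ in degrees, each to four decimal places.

set_pose: (x, y, θ) = (-10.4200, 3.2400, 8.7000°), ρ = 3.14
turn_left(66.0°): centre at ρ to the left, rotate +66.0° → (-7.8662, 5.5153, 74.7000°)
go_straight(5.85): x += 5.85·cos θ, y += 5.85·sin θ → (-6.3226, 11.1580, 74.7000°)
turn_right(140.8°): centre at ρ to the right, rotate −140.8° → (-0.4231, 11.6016, -66.1000° ≡ 293.9000°)

(-0.4231, 11.6016, 293.9000°)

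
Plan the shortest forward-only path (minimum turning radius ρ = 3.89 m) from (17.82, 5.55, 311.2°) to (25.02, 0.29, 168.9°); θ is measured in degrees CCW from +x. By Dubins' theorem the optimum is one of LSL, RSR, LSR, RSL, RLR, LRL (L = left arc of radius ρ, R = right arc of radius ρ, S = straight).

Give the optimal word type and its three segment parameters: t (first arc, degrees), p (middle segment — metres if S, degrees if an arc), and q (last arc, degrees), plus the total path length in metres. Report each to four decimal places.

Let ψ = atan2(Δy, Δx) = atan2(-5.26, 7.20) = -36.1502° be the start→goal bearing.
Normalize: d = |goal − start| / ρ = 8.916703/3.89 = 2.292212, α = (θ_start − ψ) mod 360° = 347.3502° = 6.062405 rad, β = (θ_goal − ψ) mod 360° = 205.0502° = 3.578801 rad.
Common terms: sin α = -0.218991, cos α = 0.975727, sin β = -0.423412, cos β = -0.905937, cos(α−β) = -0.791224, d² = 5.254234. Work in radians in the unit-radius frame; every candidate has L = ρ·(t + p + q).
LSL: p² = 2 + d² − 2cos(α−β) + 2d(sin α − sin β) = 9.773833; p = √p² = 3.126313; φ = atan2(cos β − cos α, d + sin α − sin β) = -0.645853 rad; t = (φ − α) mod 2π = 5.858113 rad, q = (β − φ) mod 2π = 4.224654 rad → L = 3.89·(5.858113 + 3.126313 + 4.224654) = 3.89·13.209080 = 51.383322 m
RSR: p² = 2 + d² − 2cos(α−β) + 2d(sin β − sin α) = 7.899530; p = √p² = 2.810610; φ = atan2(cos α − cos β, d − sin α + sin β) = 0.733517 rad; t = (α − φ) mod 2π = 5.328888 rad, q = (φ − β) mod 2π = 3.437901 rad → L = 3.89·(5.328888 + 2.810610 + 3.437901) = 3.89·11.577399 = 45.036082 m
LSR: p² = d² − 2 + 2cos(α−β) + 2d(sin α + sin β) = -1.273263 < 0 → infeasible
RSL: p² = d² − 2 + 2cos(α−β) − 2d(sin α + sin β) = 4.616837; p = √p² = 2.148683; φ = atan2(cos α + cos β, d − sin α − sin β) − atan2(2, p) = -0.725798 rad; t = (α − φ) mod 2π = 0.505017 rad, q = (β − φ) mod 2π = 4.304599 rad → L = 3.89·(0.505017 + 2.148683 + 4.304599) = 3.89·6.958299 = 27.067783 m
RLR: c = (6 − d² + 2cos(α−β) + 2d(sin α − sin β))/8 = 0.012559; p = 2π − arccos c = 4.724948 rad; φ = atan2(cos α − cos β, d − sin α + sin β) = 0.733517 rad; t = (α − φ + p/2) mod 2π = 1.408177 rad, q = (α − β − t + p) mod 2π = 5.800375 rad → L = 3.89·(1.408177 + 4.724948 + 5.800375) = 3.89·11.933500 = 46.421314 m
LRL: c = (6 − d² + 2cos(α−β) − 2d(sin α − sin β))/8 = -0.221729; p = 2π − arccos c = 4.488802 rad; φ = atan2(cos β − cos α, d + sin α − sin β) = -0.645853 rad; t = (φ − α + p/2) mod 2π = 1.819329 rad, q = (β − α − t + p) mod 2π = 0.185869 rad → L = 3.89·(1.819329 + 4.488802 + 0.185869) = 3.89·6.494000 = 25.261658 m
Shortest: LRL with L = 25.261658 m ≈ 25.2617 m
Convert LRL to answer units (arcs ×180/π): t = 1.819329·180/π = 104.2399°, p = 4.488802·180/π = 257.1894°, q = 0.185869·180/π = 10.6495°, L = 25.2617 m.

LRL: t = 104.2399°, p = 257.1894°, q = 10.6495°, L = 25.2617 m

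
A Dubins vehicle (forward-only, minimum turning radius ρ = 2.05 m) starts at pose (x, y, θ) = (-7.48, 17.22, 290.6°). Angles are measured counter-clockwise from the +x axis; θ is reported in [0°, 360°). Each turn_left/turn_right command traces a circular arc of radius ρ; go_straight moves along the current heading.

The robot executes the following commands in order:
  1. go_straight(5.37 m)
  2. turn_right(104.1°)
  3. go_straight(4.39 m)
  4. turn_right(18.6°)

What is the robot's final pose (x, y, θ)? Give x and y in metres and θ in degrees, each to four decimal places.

(-12.3010, 8.9707, 167.9000°)

set_pose: (x, y, θ) = (-7.4800, 17.2200, 290.6000°), ρ = 2.05
go_straight(5.37): x += 5.37·cos θ, y += 5.37·sin θ → (-5.5906, 12.1934, 290.6000°)
turn_right(104.1°): centre at ρ to the right, rotate −104.1° → (-7.2775, 9.4353, 186.5000°)
go_straight(4.39): x += 4.39·cos θ, y += 4.39·sin θ → (-11.6392, 8.9383, 186.5000°)
turn_right(18.6°): centre at ρ to the right, rotate −18.6° → (-12.3010, 8.9707, 167.9000°)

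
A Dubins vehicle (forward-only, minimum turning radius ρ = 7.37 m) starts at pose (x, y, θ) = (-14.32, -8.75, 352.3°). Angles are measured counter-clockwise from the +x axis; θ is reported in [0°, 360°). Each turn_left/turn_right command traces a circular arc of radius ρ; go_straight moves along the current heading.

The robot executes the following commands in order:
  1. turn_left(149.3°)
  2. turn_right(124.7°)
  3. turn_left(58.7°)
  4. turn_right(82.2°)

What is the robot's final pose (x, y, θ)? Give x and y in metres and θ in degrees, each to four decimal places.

set_pose: (x, y, θ) = (-14.3200, -8.7500, 352.3000°), ρ = 7.37
turn_left(149.3°): centre at ρ to the left, rotate +149.3° → (-8.7547, 4.3294, 501.6000° ≡ 141.6000°)
turn_right(124.7°): centre at ρ to the right, rotate −124.7° → (-6.3193, 17.1569, 16.9000°)
turn_left(58.7°): centre at ρ to the left, rotate +58.7° → (-1.3233, 22.3758, 75.6000°)
turn_right(82.2°): centre at ρ to the right, rotate −82.2° → (6.6622, 27.8641, -6.6000° ≡ 353.4000°)

(6.6622, 27.8641, 353.4000°)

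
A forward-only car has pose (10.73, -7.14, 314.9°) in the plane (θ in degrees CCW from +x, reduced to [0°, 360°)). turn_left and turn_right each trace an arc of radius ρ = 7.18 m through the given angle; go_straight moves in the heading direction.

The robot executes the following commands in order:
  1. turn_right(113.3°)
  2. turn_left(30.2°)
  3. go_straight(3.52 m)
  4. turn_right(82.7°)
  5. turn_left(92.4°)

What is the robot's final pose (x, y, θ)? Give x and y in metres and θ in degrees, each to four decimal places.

set_pose: (x, y, θ) = (10.7300, -7.1400, 314.9000°), ρ = 7.18
turn_right(113.3°): centre at ρ to the right, rotate −113.3° → (8.2873, -18.8840, 201.6000°)
turn_left(30.2°): centre at ρ to the left, rotate +30.2° → (5.2879, -21.1196, 231.8000°)
go_straight(3.52): x += 3.52·cos θ, y += 3.52·sin θ → (3.1111, -23.8858, 231.8000°)
turn_right(82.7°): centre at ρ to the right, rotate −82.7° → (-6.2185, -25.6065, 149.1000°)
turn_left(92.4°): centre at ρ to the left, rotate +92.4° → (-16.2157, -28.3414, 241.5000°)

(-16.2157, -28.3414, 241.5000°)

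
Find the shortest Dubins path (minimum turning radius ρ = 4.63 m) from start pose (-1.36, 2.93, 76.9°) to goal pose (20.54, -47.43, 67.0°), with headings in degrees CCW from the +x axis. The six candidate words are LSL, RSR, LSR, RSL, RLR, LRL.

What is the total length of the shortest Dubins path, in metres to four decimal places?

Let ψ = atan2(Δy, Δx) = atan2(-50.36, 21.90) = -66.4973° be the start→goal bearing.
Normalize: d = |goal − start| / ρ = 54.915750/4.63 = 11.860853, α = (θ_start − ψ) mod 360° = 143.3973° = 2.502755 rad, β = (θ_goal − ψ) mod 360° = 133.4973° = 2.329967 rad.
Common terms: sin α = 0.596263, cos α = -0.802789, sin β = 0.725407, cos β = -0.688320, cos(α−β) = 0.985109, d² = 140.679837. Work in radians in the unit-radius frame; every candidate has L = ρ·(t + p + q).
LSL: p² = 2 + d² − 2cos(α−β) + 2d(sin α − sin β) = 137.646101; p = √p² = 11.732268; φ = atan2(cos β − cos α, d + sin α − sin β) = 0.009757 rad; t = (φ − α) mod 2π = 3.790188 rad, q = (β − φ) mod 2π = 2.320210 rad → L = 4.63·(3.790188 + 11.732268 + 2.320210) = 4.63·17.842665 = 82.611540 m
RSR: p² = 2 + d² − 2cos(α−β) + 2d(sin β − sin α) = 143.773136; p = √p² = 11.990544; φ = atan2(cos α − cos β, d − sin α + sin β) = -0.009547 rad; t = (α − φ) mod 2π = 2.512301 rad, q = (φ − β) mod 2π = 3.943672 rad → L = 4.63·(2.512301 + 11.990544 + 3.943672) = 4.63·18.446516 = 85.407371 m
LSR: p² = d² − 2 + 2cos(α−β) + 2d(sin α + sin β) = 172.002328; p = √p² = 13.114966; φ = atan2(−cos α − cos β, d + sin α + sin β) − atan2(−2, p) = 0.263965 rad; t = (φ − α) mod 2π = 4.044396 rad, q = (φ − β) mod 2π = 4.217184 rad → L = 4.63·(4.044396 + 13.114966 + 4.217184) = 4.63·21.376546 = 98.973407 m
RSL: p² = d² − 2 + 2cos(α−β) − 2d(sin α + sin β) = 109.297784; p = √p² = 10.454558; φ = atan2(cos α + cos β, d − sin α − sin β) − atan2(2, p) = -0.329570 rad; t = (α − φ) mod 2π = 2.832324 rad, q = (β − φ) mod 2π = 2.659537 rad → L = 4.63·(2.832324 + 10.454558 + 2.659537) = 4.63·15.946419 = 73.831922 m
RLR: c = (6 − d² + 2cos(α−β) + 2d(sin α − sin β))/8 = -16.971642, |c| > 1 → infeasible
LRL: c = (6 − d² + 2cos(α−β) − 2d(sin α − sin β))/8 = -16.205763, |c| > 1 → infeasible
Shortest: RSL with L = 73.831922 m ≈ 73.8319 m

73.8319 m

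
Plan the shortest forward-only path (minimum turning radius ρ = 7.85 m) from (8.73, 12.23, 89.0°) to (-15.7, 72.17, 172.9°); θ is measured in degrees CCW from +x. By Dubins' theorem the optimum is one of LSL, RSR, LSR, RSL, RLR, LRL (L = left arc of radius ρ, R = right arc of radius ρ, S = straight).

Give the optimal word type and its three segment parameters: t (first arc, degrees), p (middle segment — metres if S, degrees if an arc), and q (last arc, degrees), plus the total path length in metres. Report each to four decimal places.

Let ψ = atan2(Δy, Δx) = atan2(59.94, -24.43) = 112.1745° be the start→goal bearing.
Normalize: d = |goal − start| / ρ = 64.727340/7.85 = 8.245521, α = (θ_start − ψ) mod 360° = 336.8255° = 5.878713 rad, β = (θ_goal − ψ) mod 360° = 60.7255° = 1.059859 rad.
Common terms: sin α = -0.393533, cos α = 0.919310, sin β = 0.872287, cos β = 0.488995, cos(α−β) = 0.106264, d² = 67.988616. Work in radians in the unit-radius frame; every candidate has L = ρ·(t + p + q).
LSL: p² = 2 + d² − 2cos(α−β) + 2d(sin α − sin β) = 48.901395; p = √p² = 6.992953; φ = atan2(cos β − cos α, d + sin α − sin β) = -0.061574 rad; t = (φ − α) mod 2π = 0.342898 rad, q = (β − φ) mod 2π = 1.121434 rad → L = 7.85·(0.342898 + 6.992953 + 1.121434) = 7.85·8.457285 = 66.389683 m
RSR: p² = 2 + d² − 2cos(α−β) + 2d(sin β − sin α) = 90.650781; p = √p² = 9.521070; φ = atan2(cos α − cos β, d − sin α + sin β) = 0.045212 rad; t = (α − φ) mod 2π = 5.833502 rad, q = (φ − β) mod 2π = 5.268538 rad → L = 7.85·(5.833502 + 9.521070 + 5.268538) = 7.85·20.623110 = 161.891411 m
LSR: p² = d² − 2 + 2cos(α−β) + 2d(sin α + sin β) = 74.096282; p = √p² = 8.607920; φ = atan2(−cos α − cos β, d + sin α + sin β) − atan2(−2, p) = 0.068250 rad; t = (φ − α) mod 2π = 0.472723 rad, q = (φ − β) mod 2π = 5.291577 rad → L = 7.85·(0.472723 + 8.607920 + 5.291577) = 7.85·14.372219 = 112.821918 m
RSL: p² = d² − 2 + 2cos(α−β) − 2d(sin α + sin β) = 58.306007; p = √p² = 7.635837; φ = atan2(cos α + cos β, d − sin α − sin β) − atan2(2, p) = -0.076793 rad; t = (α − φ) mod 2π = 5.955506 rad, q = (β − φ) mod 2π = 1.136652 rad → L = 7.85·(5.955506 + 7.635837 + 1.136652) = 7.85·14.727995 = 115.614759 m
RLR: c = (6 − d² + 2cos(α−β) + 2d(sin α − sin β))/8 = -10.331348, |c| > 1 → infeasible
LRL: c = (6 − d² + 2cos(α−β) − 2d(sin α − sin β))/8 = -5.112674, |c| > 1 → infeasible
Shortest: LSL with L = 66.389683 m ≈ 66.3897 m
Convert LSL to answer units (arcs ×180/π): t = 0.342898·180/π = 19.6466°, p = ρ·p = 7.85·6.992953 = 54.8947 m, q = 1.121434·180/π = 64.2534°, L = 66.3897 m.

LSL: t = 19.6466°, p = 54.8947 m, q = 64.2534°, L = 66.3897 m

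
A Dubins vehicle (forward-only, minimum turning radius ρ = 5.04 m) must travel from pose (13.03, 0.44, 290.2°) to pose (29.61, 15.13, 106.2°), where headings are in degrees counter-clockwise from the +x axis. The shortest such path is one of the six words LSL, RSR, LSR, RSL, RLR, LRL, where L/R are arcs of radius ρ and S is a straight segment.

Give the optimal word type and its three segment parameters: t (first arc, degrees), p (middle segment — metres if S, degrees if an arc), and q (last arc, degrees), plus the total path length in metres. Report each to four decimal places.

Let ψ = atan2(Δy, Δx) = atan2(14.69, 16.58) = 41.5412° be the start→goal bearing.
Normalize: d = |goal − start| / ρ = 22.151580/5.04 = 4.395155, α = (θ_start − ψ) mod 360° = 248.6588° = 4.339915 rad, β = (θ_goal − ψ) mod 360° = 64.6588° = 1.128509 rad.
Common terms: sin α = -0.931430, cos α = -0.363921, sin β = 0.903775, cos β = 0.428007, cos(α−β) = -0.997564, d² = 19.317386. Work in radians in the unit-radius frame; every candidate has L = ρ·(t + p + q).
LSL: p² = 2 + d² − 2cos(α−β) + 2d(sin α − sin β) = 7.180492; p = √p² = 2.679644; φ = atan2(cos β − cos α, d + sin α − sin β) = 0.300015 rad; t = (φ − α) mod 2π = 2.243285 rad, q = (β − φ) mod 2π = 0.828494 rad → L = 5.04·(2.243285 + 2.679644 + 0.828494) = 5.04·5.751424 = 28.987175 m
RSR: p² = 2 + d² − 2cos(α−β) + 2d(sin β − sin α) = 39.444535; p = √p² = 6.280488; φ = atan2(cos α − cos β, d − sin α + sin β) = -0.126430 rad; t = (α − φ) mod 2π = 4.466345 rad, q = (φ − β) mod 2π = 5.028246 rad → L = 5.04·(4.466345 + 6.280488 + 5.028246) = 5.04·15.775080 = 79.506401 m
LSR: p² = d² − 2 + 2cos(α−β) + 2d(sin α + sin β) = 15.079164; p = √p² = 3.883190; φ = atan2(−cos α − cos β, d + sin α + sin β) − atan2(−2, p) = 0.460935 rad; t = (φ − α) mod 2π = 2.404205 rad, q = (φ − β) mod 2π = 5.615611 rad → L = 5.04·(2.404205 + 3.883190 + 5.615611) = 5.04·11.903006 = 59.991149 m
RSL: p² = d² − 2 + 2cos(α−β) − 2d(sin α + sin β) = 15.565351; p = √p² = 3.945295; φ = atan2(cos α + cos β, d − sin α − sin β) − atan2(2, p) = -0.454690 rad; t = (α − φ) mod 2π = 4.794605 rad, q = (β − φ) mod 2π = 1.583199 rad → L = 5.04·(4.794605 + 3.945295 + 1.583199) = 5.04·10.323098 = 52.028416 m
RLR: c = (6 − d² + 2cos(α−β) + 2d(sin α − sin β))/8 = -3.930567, |c| > 1 → infeasible
LRL: c = (6 − d² + 2cos(α−β) − 2d(sin α − sin β))/8 = 0.102438; p = 2π − arccos c = 4.815007 rad; φ = atan2(cos β − cos α, d + sin α − sin β) = 0.300015 rad; t = (φ − α + p/2) mod 2π = 4.650789 rad, q = (β − α − t + p) mod 2π = 3.235998 rad → L = 5.04·(4.650789 + 4.815007 + 3.235998) = 5.04·12.701794 = 64.017044 m
Shortest: LSL with L = 28.987175 m ≈ 28.9872 m
Convert LSL to answer units (arcs ×180/π): t = 2.243285·180/π = 128.5308°, p = ρ·p = 5.04·2.679644 = 13.5054 m, q = 0.828494·180/π = 47.4692°, L = 28.9872 m.

LSL: t = 128.5308°, p = 13.5054 m, q = 47.4692°, L = 28.9872 m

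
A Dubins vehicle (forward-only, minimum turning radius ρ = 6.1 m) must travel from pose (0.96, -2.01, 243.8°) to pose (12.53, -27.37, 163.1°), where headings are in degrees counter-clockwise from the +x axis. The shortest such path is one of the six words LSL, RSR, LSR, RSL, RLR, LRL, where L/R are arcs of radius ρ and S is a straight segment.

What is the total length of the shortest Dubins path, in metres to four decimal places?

Let ψ = atan2(Δy, Δx) = atan2(-25.36, 11.57) = -65.4761° be the start→goal bearing.
Normalize: d = |goal − start| / ρ = 27.874621/6.1 = 4.569610, α = (θ_start − ψ) mod 360° = 309.2761° = 5.397886 rad, β = (θ_goal − ψ) mod 360° = 228.5761° = 3.989405 rad.
Common terms: sin α = -0.774104, cos α = 0.633058, sin β = -0.749835, cos β = -0.661625, cos(α−β) = 0.161604, d² = 20.881336. Work in radians in the unit-radius frame; every candidate has L = ρ·(t + p + q).
LSL: p² = 2 + d² − 2cos(α−β) + 2d(sin α − sin β) = 22.336325; p = √p² = 4.726132; φ = atan2(cos β − cos α, d + sin α − sin β) = -0.277489 rad; t = (φ − α) mod 2π = 0.607810 rad, q = (β − φ) mod 2π = 4.266894 rad → L = 6.1·(0.607810 + 4.726132 + 4.266894) = 6.1·9.600837 = 58.565104 m
RSR: p² = 2 + d² − 2cos(α−β) + 2d(sin β − sin α) = 22.779931; p = √p² = 4.772833; φ = atan2(cos α − cos β, d − sin α + sin β) = 0.274703 rad; t = (α − φ) mod 2π = 5.123183 rad, q = (φ − β) mod 2π = 2.568483 rad → L = 6.1·(5.123183 + 4.772833 + 2.568483) = 6.1·12.464499 = 76.033442 m
LSR: p² = d² − 2 + 2cos(α−β) + 2d(sin α + sin β) = 5.276925; p = √p² = 2.297156; φ = atan2(−cos α − cos β, d + sin α + sin β) − atan2(−2, p) = 0.725736 rad; t = (φ − α) mod 2π = 1.611035 rad, q = (φ − β) mod 2π = 3.019515 rad → L = 6.1·(1.611035 + 2.297156 + 3.019515) = 6.1·6.927706 = 42.259007 m
RSL: p² = d² − 2 + 2cos(α−β) − 2d(sin α + sin β) = 33.132162; p = √p² = 5.756054; φ = atan2(cos α + cos β, d − sin α − sin β) − atan2(2, p) = -0.339098 rad; t = (α − φ) mod 2π = 5.736985 rad, q = (β − φ) mod 2π = 4.328504 rad → L = 6.1·(5.736985 + 5.756054 + 4.328504) = 6.1·15.821543 = 96.511411 m
RLR: c = (6 − d² + 2cos(α−β) + 2d(sin α − sin β))/8 = -1.847491, |c| > 1 → infeasible
LRL: c = (6 − d² + 2cos(α−β) − 2d(sin α − sin β))/8 = -1.792041, |c| > 1 → infeasible
Shortest: LSR with L = 42.259007 m ≈ 42.2590 m

42.2590 m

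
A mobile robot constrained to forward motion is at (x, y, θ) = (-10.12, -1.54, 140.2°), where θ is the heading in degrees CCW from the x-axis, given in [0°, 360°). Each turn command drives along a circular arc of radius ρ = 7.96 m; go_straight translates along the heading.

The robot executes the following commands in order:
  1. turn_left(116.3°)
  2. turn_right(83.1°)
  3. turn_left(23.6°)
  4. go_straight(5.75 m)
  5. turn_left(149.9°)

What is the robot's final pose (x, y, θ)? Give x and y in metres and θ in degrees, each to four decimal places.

(-39.8281, -29.1876, 346.9000°)

set_pose: (x, y, θ) = (-10.1200, -1.5400, 140.2000°), ρ = 7.96
turn_left(116.3°): centre at ρ to the left, rotate +116.3° → (-22.9553, -5.7973, 256.5000°)
turn_right(83.1°): centre at ρ to the right, rotate −83.1° → (-31.6103, -11.8463, 173.4000°)
turn_left(23.6°): centre at ρ to the left, rotate +23.6° → (-34.8525, -12.1414, 197.0000°)
go_straight(5.75): x += 5.75·cos θ, y += 5.75·sin θ → (-40.3512, -13.8225, 197.0000°)
turn_left(149.9°): centre at ρ to the left, rotate +149.9° → (-39.8281, -29.1876, 346.9000°)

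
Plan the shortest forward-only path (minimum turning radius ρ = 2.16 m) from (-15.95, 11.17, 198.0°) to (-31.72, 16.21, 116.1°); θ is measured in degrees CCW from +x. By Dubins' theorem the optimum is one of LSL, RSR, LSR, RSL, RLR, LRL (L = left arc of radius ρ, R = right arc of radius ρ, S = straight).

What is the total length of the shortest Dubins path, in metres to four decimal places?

Let ψ = atan2(Δy, Δx) = atan2(5.04, -15.77) = 162.2764° be the start→goal bearing.
Normalize: d = |goal − start| / ρ = 16.555800/2.16 = 7.664722, α = (θ_start − ψ) mod 360° = 35.7236° = 0.623494 rad, β = (θ_goal − ψ) mod 360° = 313.8236° = 5.477255 rad.
Common terms: sin α = 0.583875, cos α = 0.811843, sin β = -0.721475, cos β = 0.692440, cos(α−β) = 0.140901, d² = 58.747964. Work in radians in the unit-radius frame; every candidate has L = ρ·(t + p + q).
LSL: p² = 2 + d² − 2cos(α−β) + 2d(sin α − sin β) = 80.476462; p = √p² = 8.970867; φ = atan2(cos β − cos α, d + sin α − sin β) = -0.013311 rad; t = (φ − α) mod 2π = 5.646381 rad, q = (β − φ) mod 2π = 5.490565 rad → L = 2.16·(5.646381 + 8.970867 + 5.490565) = 2.16·20.107813 = 43.432877 m
RSR: p² = 2 + d² − 2cos(α−β) + 2d(sin β − sin α) = 40.455861; p = √p² = 6.360492; φ = atan2(cos α − cos β, d − sin α + sin β) = 0.018774 rad; t = (α − φ) mod 2π = 0.604720 rad, q = (φ − β) mod 2π = 0.824704 rad → L = 2.16·(0.604720 + 6.360492 + 0.824704) = 2.16·7.789917 = 16.826220 m
LSR: p² = d² − 2 + 2cos(α−β) + 2d(sin α + sin β) = 54.920434; p = √p² = 7.410832; φ = atan2(−cos α − cos β, d + sin α + sin β) − atan2(−2, p) = 0.066346 rad; t = (φ − α) mod 2π = 5.726037 rad, q = (φ − β) mod 2π = 0.872276 rad → L = 2.16·(5.726037 + 7.410832 + 0.872276) = 2.16·14.009146 = 30.259754 m
RSL: p² = d² − 2 + 2cos(α−β) − 2d(sin α + sin β) = 59.139098; p = √p² = 7.690195; φ = atan2(cos α + cos β, d − sin α − sin β) − atan2(2, p) = -0.063972 rad; t = (α − φ) mod 2π = 0.687467 rad, q = (β − φ) mod 2π = 5.541227 rad → L = 2.16·(0.687467 + 7.690195 + 5.541227) = 2.16·13.918889 = 30.064799 m
RLR: c = (6 − d² + 2cos(α−β) + 2d(sin α − sin β))/8 = -4.056983, |c| > 1 → infeasible
LRL: c = (6 − d² + 2cos(α−β) − 2d(sin α − sin β))/8 = -9.059558, |c| > 1 → infeasible
Shortest: RSR with L = 16.826220 m ≈ 16.8262 m

16.8262 m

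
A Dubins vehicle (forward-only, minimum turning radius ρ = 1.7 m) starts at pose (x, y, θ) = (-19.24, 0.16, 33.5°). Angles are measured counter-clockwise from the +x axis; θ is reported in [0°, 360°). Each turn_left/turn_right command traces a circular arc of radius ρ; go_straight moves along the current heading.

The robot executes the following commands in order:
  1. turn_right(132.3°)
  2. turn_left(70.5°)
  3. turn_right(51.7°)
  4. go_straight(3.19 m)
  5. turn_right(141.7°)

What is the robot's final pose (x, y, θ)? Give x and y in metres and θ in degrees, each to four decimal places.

(-17.1306, -9.1822, 138.3000°)

set_pose: (x, y, θ) = (-19.2400, 0.1600, 33.5000°), ρ = 1.7
turn_right(132.3°): centre at ρ to the right, rotate −132.3° → (-16.6217, -1.5177, -98.8000° ≡ 261.2000°)
turn_left(70.5°): centre at ρ to the left, rotate +70.5° → (-15.7477, -3.2746, 331.7000°)
turn_right(51.7°): centre at ρ to the right, rotate −51.7° → (-14.8795, -4.4762, 280.0000°)
go_straight(3.19): x += 3.19·cos θ, y += 3.19·sin θ → (-14.3255, -7.6177, 280.0000°)
turn_right(141.7°): centre at ρ to the right, rotate −141.7° → (-17.1306, -9.1822, 138.3000°)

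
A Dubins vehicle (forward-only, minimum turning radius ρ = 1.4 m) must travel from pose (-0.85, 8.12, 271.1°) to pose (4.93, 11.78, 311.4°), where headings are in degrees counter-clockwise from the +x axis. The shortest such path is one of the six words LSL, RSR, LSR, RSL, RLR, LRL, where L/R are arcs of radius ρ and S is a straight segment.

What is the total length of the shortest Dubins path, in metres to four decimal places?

10.5137 m

Let ψ = atan2(Δy, Δx) = atan2(3.66, 5.78) = 32.3427° be the start→goal bearing.
Normalize: d = |goal − start| / ρ = 6.841345/1.4 = 4.886675, α = (θ_start − ψ) mod 360° = 238.7573° = 4.167101 rad, β = (θ_goal − ψ) mod 360° = 279.0573° = 4.870468 rad.
Common terms: sin α = -0.854978, cos α = -0.518665, sin β = -0.987531, cos β = 0.157422, cos(α−β) = 0.762668, d² = 23.879592. Work in radians in the unit-radius frame; every candidate has L = ρ·(t + p + q).
LSL: p² = 2 + d² − 2cos(α−β) + 2d(sin α − sin β) = 25.649749; p = √p² = 5.064558; φ = atan2(cos β − cos α, d + sin α − sin β) = 0.133893 rad; t = (φ − α) mod 2π = 2.249978 rad, q = (β − φ) mod 2π = 4.736575 rad → L = 1.4·(2.249978 + 5.064558 + 4.736575) = 1.4·12.051111 = 16.871556 m
RSR: p² = 2 + d² − 2cos(α−β) + 2d(sin β − sin α) = 23.058761; p = √p² = 4.801954; φ = atan2(cos α − cos β, d − sin α + sin β) = -0.141263 rad; t = (α − φ) mod 2π = 4.308364 rad, q = (φ − β) mod 2π = 1.271454 rad → L = 1.4·(4.308364 + 4.801954 + 1.271454) = 1.4·10.381771 = 14.534480 m
LSR: p² = d² − 2 + 2cos(α−β) + 2d(sin α + sin β) = 5.397442; p = √p² = 2.323239; φ = atan2(−cos α − cos β, d + sin α + sin β) − atan2(−2, p) = 0.828884 rad; t = (φ − α) mod 2π = 2.944969 rad, q = (φ − β) mod 2π = 2.241601 rad → L = 1.4·(2.944969 + 2.323239 + 2.241601) = 1.4·7.509810 = 10.513733 m
RSL: p² = d² − 2 + 2cos(α−β) − 2d(sin α + sin β) = 41.412415; p = √p² = 6.435248; φ = atan2(cos α + cos β, d − sin α − sin β) − atan2(2, p) = -0.354956 rad; t = (α − φ) mod 2π = 4.522057 rad, q = (β − φ) mod 2π = 5.225425 rad → L = 1.4·(4.522057 + 6.435248 + 5.225425) = 1.4·16.182729 = 22.655821 m
RLR: c = (6 − d² + 2cos(α−β) + 2d(sin α − sin β))/8 = -1.882345, |c| > 1 → infeasible
LRL: c = (6 − d² + 2cos(α−β) − 2d(sin α − sin β))/8 = -2.206219, |c| > 1 → infeasible
Shortest: LSR with L = 10.513733 m ≈ 10.5137 m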